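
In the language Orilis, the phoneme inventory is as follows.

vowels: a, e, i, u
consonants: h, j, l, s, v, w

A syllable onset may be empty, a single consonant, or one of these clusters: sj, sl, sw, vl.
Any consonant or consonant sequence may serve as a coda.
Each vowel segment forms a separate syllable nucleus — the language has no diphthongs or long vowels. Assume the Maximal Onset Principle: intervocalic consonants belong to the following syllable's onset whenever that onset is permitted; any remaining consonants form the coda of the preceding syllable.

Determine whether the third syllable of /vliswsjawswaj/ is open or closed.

closed

Vowels present: i, a, a; each is a nucleus, giving 3 syllables.
Between /i/ (V1) and /a/ (V2): /swsj/ — longest licit onset from the right is /sj/, leaving /sw/ as coda.
Between /a/ (V2) and /a/ (V3): /wsw/ — longest licit onset from the right is /sw/, leaving /w/ as coda.
Syllabification: vlisw.sjaw.swaj.
Syllable 3 is /swaj/ with coda /j/, so it is closed.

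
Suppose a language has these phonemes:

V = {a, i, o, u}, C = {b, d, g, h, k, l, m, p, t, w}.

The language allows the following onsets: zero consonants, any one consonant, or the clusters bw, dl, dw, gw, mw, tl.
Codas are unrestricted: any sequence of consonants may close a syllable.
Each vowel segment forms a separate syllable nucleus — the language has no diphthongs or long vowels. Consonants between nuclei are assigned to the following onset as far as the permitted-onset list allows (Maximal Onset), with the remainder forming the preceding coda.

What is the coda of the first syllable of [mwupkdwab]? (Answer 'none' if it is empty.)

pk

Nuclei (vowels): u, a → 2 syllables.
V1 /u/ – V2 /a/: cluster /pkdw/ — the longest permitted-onset suffix is /dw/; onset = /dw/, preceding coda = /pk/.
Result: mwupk.dwab.
Syllable 1 is /mwupk/: onset /mw/, nucleus /u/, coda /pk/.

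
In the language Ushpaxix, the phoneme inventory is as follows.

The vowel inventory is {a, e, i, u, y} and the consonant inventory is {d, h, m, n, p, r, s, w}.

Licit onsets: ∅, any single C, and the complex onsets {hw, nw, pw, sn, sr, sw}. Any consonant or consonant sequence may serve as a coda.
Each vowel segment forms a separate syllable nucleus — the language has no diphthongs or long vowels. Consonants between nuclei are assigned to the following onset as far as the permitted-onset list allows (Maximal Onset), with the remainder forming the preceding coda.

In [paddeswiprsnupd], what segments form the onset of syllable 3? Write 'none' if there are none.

Vowels present: a, e, i, u; each is a nucleus, giving 4 syllables.
/a…e/ gap (V1→V2): /dd/ — longest licit onset from the right is /d/, leaving /d/ as coda.
/e…i/ gap (V2→V3): /sw/ — entire cluster is a permitted onset → onset /sw/, coda ∅.
/i…u/ gap (V3→V4): /prsn/ splits as /pr/ + /sn/ (/sn/ is the longest suffix that is a licit onset).
Putting it together: pad.de.swipr.snupd.
Syllable 3 is /swipr/: onset /sw/, nucleus /i/, coda /pr/.

sw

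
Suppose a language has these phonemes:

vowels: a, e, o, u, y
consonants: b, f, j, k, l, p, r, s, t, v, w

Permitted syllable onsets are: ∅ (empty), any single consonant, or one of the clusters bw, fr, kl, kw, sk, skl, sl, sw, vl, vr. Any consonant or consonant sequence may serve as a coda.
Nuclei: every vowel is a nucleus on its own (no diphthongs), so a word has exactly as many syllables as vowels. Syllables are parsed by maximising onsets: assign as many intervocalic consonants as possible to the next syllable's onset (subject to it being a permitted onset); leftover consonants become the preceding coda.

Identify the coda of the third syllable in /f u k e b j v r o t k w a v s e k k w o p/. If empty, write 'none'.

Nuclei (vowels): u, e, o, a, e, o → 6 syllables.
V1 /u/ – V2 /e/: /k/ is a single consonant, so it becomes the next onset.
V2 /e/ – V3 /o/: /bjvr/; trying suffixes from longest down, /vr/ is the first permitted one, so coda /bj/ | onset /vr/.
V3 /o/ – V4 /a/: /tkw/ — longest licit onset from the right is /kw/, leaving /t/ as coda.
V4 /a/ – V5 /e/: /vs/; trying suffixes from longest down, /s/ is the first permitted one, so coda /v/ | onset /s/.
V5 /e/ – V6 /o/: /kkw/; trying suffixes from longest down, /kw/ is the first permitted one, so coda /k/ | onset /kw/.
Putting it together: fu.kebj.vrot.kwav.sek.kwop.
Syllable 3 is /vrot/: onset /vr/, nucleus /o/, coda /t/.

t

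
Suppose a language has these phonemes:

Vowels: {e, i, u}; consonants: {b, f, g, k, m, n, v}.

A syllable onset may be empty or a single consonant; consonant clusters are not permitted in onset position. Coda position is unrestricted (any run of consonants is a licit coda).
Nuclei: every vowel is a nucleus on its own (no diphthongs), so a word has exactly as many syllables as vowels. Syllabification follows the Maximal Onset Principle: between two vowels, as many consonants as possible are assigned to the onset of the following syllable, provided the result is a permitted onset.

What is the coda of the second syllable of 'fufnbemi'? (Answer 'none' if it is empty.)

none

The vowels are u, e, i — 3 nuclei, so 3 syllables.
/u…e/ gap (V1→V2): /fnb/ — longest licit onset from the right is /b/, leaving /fn/ as coda.
/e…i/ gap (V2→V3): /m/ is a single consonant, so it becomes the next onset.
Syllabification: fufn.be.mi.
Syllable 2 is /be/: onset /b/, nucleus /e/, coda ∅.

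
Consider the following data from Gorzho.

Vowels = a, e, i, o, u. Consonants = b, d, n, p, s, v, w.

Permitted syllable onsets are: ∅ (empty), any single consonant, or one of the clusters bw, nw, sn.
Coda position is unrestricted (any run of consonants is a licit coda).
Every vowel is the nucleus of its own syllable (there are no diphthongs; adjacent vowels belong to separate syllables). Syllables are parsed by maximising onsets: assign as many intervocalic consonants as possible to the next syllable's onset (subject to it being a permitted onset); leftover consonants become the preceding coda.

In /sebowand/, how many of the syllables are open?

The vowels are e, o, a — 3 nuclei, so 3 syllables.
σ1/σ2 boundary: /b/ is a single consonant, so it becomes the next onset.
σ2/σ3 boundary: /w/ is a single consonant, so it becomes the next onset.
So the parse is se.bo.wand.
Classifying each syllable: /se/ (open), /bo/ (open), /wand/ (closed).
Open syllables: 2.

2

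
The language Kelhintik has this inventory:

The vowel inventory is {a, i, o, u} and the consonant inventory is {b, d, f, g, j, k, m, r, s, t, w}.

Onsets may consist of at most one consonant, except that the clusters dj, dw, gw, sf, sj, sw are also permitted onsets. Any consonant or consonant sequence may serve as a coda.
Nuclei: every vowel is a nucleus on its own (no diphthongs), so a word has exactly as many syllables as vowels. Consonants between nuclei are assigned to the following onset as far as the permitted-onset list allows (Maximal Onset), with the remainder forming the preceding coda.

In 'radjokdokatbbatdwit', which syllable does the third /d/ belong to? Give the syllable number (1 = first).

6

Nuclei (vowels): a, o, o, a, a, i → 6 syllables.
σ1/σ2 boundary: /dj/ is a licit onset in full, so it all attaches to the next syllable.
σ2/σ3 boundary: /kd/ — longest licit onset from the right is /d/, leaving /k/ as coda.
σ3/σ4 boundary: /k/ → onset of the next syllable (single consonants are always licit onsets).
σ4/σ5 boundary: /tbb/; trying suffixes from longest down, /b/ is the first permitted one, so coda /tb/ | onset /b/.
σ5/σ6 boundary: /tdw/ splits as /t/ + /dw/ (/dw/ is the longest suffix that is a licit onset).
Result: ra.djok.do.katb.bat.dwit.
The third /d/ is in the onset of syllable 6 (/dwit/).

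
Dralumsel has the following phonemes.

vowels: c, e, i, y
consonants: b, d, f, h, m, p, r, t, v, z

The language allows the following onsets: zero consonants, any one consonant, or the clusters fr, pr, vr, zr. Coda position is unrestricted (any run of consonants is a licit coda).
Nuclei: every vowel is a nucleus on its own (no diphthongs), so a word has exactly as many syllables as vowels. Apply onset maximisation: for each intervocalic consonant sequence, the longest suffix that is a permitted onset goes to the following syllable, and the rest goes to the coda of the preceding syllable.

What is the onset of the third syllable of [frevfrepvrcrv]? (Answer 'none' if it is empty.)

Nuclei (vowels): e, e, c → 3 syllables.
σ1/σ2 boundary: /vfr/ splits as /v/ + /fr/ (/fr/ is the longest suffix that is a licit onset).
σ2/σ3 boundary: /pvr/; trying suffixes from longest down, /vr/ is the first permitted one, so coda /p/ | onset /vr/.
Result: frev.frep.vrcrv.
Syllable 3 is /vrcrv/: onset /vr/, nucleus /c/, coda /rv/.

vr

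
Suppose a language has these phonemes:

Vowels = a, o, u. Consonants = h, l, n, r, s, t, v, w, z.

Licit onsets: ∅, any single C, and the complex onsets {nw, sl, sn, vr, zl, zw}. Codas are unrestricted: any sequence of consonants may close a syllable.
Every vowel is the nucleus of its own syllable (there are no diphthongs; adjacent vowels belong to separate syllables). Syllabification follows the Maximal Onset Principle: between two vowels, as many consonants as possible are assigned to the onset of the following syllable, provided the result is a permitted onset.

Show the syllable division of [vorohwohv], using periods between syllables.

vo.roh.wohv

The vowels are o, o, o — 3 nuclei, so 3 syllables.
σ1/σ2 boundary: just /r/ — single C goes to the following onset.
σ2/σ3 boundary: /hw/; trying suffixes from longest down, /w/ is the first permitted one, so coda /h/ | onset /w/.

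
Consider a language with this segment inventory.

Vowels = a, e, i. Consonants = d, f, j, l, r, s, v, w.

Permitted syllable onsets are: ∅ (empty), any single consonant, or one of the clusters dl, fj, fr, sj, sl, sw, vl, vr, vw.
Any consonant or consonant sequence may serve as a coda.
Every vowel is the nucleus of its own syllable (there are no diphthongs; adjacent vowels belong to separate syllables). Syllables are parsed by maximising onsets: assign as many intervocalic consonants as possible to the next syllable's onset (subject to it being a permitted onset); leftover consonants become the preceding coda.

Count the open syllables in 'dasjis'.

1

The vowels are a, i — 2 nuclei, so 2 syllables.
/a…i/ gap (V1→V2): cluster /sj/ — /sj/ is itself a permitted onset, so the whole cluster goes right; preceding coda = ∅.
Syllabification: da.sjis.
Classifying each syllable: /da/ (open), /sjis/ (closed).
Open syllables: 1.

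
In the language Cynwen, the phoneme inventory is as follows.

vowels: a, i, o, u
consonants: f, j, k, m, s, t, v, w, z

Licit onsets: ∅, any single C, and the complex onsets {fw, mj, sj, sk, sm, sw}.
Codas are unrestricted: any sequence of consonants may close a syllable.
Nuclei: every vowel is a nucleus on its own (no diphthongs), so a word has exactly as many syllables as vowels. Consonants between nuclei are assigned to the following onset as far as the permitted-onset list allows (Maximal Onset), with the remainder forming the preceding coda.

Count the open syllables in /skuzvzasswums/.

0

Vowels present: u, a, u; each is a nucleus, giving 3 syllables.
/u…a/ gap (V1→V2): /zvz/; trying suffixes from longest down, /z/ is the first permitted one, so coda /zv/ | onset /z/.
/a…u/ gap (V2→V3): /ssw/; trying suffixes from longest down, /sw/ is the first permitted one, so coda /s/ | onset /sw/.
Putting it together: skuzv.zas.swums.
Classifying each syllable: /skuzv/ (closed), /zas/ (closed), /swums/ (closed).
Open syllables: 0.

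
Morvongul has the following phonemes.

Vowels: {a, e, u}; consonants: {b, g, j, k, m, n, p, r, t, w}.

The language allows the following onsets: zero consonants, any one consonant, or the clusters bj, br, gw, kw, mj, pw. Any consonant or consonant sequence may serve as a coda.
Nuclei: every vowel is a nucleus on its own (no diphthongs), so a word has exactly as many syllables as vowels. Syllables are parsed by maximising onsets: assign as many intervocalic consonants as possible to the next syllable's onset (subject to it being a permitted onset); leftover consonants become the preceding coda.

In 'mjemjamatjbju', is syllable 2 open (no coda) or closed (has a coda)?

open

Nuclei (vowels): e, a, a, u → 4 syllables.
/e…a/ gap (V1→V2): /mj/ — entire cluster is a permitted onset → onset /mj/, coda ∅.
/a…a/ gap (V2→V3): just /m/ — single C goes to the following onset.
/a…u/ gap (V3→V4): /tjbj/; trying suffixes from longest down, /bj/ is the first permitted one, so coda /tj/ | onset /bj/.
Syllabification: mje.mja.matj.bju.
Syllable 2 is /mja/; it ends in its nucleus with no coda, so it is open.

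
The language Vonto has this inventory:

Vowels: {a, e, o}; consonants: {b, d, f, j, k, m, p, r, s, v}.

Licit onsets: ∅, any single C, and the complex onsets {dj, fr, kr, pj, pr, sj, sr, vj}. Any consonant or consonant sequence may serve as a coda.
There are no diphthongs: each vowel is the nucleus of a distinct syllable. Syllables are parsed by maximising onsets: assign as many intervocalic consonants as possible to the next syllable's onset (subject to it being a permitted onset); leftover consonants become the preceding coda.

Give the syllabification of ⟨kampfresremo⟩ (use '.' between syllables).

The vowels are a, e, e, o — 4 nuclei, so 4 syllables.
Between /a/ (V1) and /e/ (V2): /mpfr/ — longest licit onset from the right is /fr/, leaving /mp/ as coda.
Between /e/ (V2) and /e/ (V3): cluster /sr/ — /sr/ is itself a permitted onset, so the whole cluster goes right; preceding coda = ∅.
Between /e/ (V3) and /o/ (V4): just /m/ — single C goes to the following onset.

kamp.fre.sre.mo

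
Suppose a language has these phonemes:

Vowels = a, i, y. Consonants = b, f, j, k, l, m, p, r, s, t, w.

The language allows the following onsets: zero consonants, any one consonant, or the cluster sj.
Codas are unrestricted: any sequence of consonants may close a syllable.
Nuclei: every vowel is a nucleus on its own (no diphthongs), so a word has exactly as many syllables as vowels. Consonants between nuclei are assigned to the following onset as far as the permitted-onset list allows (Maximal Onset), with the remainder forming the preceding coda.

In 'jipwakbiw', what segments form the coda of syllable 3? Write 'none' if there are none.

Vowels present: i, a, i; each is a nucleus, giving 3 syllables.
V1 /i/ – V2 /a/: cluster /pw/ — the longest permitted-onset suffix is /w/; onset = /w/, preceding coda = /p/.
V2 /a/ – V3 /i/: /kb/; trying suffixes from longest down, /b/ is the first permitted one, so coda /k/ | onset /b/.
Result: jip.wak.biw.
Syllable 3 is /biw/: onset /b/, nucleus /i/, coda /w/.

w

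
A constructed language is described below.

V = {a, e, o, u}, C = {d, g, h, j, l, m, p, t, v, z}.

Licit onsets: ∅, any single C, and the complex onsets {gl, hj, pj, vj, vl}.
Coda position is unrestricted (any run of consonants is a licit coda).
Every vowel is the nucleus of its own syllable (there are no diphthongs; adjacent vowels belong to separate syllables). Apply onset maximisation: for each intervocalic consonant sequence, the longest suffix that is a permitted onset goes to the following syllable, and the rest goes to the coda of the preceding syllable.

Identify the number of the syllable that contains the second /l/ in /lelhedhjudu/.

1

Vowels present: e, e, u, u; each is a nucleus, giving 4 syllables.
σ1/σ2 boundary: cluster /lh/ — the longest permitted-onset suffix is /h/; onset = /h/, preceding coda = /l/.
σ2/σ3 boundary: /dhj/ — longest licit onset from the right is /hj/, leaving /d/ as coda.
σ3/σ4 boundary: /d/ is a single consonant, so it becomes the next onset.
Syllabification: lel.hed.hju.du.
The second /l/ is in the coda of syllable 1 (/lel/).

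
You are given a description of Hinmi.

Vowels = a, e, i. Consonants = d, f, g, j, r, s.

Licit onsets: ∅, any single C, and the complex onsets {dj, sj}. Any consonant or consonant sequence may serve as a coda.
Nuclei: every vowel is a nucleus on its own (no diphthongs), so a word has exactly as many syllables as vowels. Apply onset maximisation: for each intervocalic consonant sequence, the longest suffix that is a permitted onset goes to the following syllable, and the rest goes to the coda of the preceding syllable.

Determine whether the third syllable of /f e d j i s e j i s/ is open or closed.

Nuclei (vowels): e, i, e, i → 4 syllables.
/e…i/ gap (V1→V2): /dj/ — entire cluster is a permitted onset → onset /dj/, coda ∅.
/i…e/ gap (V2→V3): just /s/ — single C goes to the following onset.
/e…i/ gap (V3→V4): /j/ is a single consonant, so it becomes the next onset.
Syllabification: fe.dji.se.jis.
Syllable 3 is /se/; it ends in its nucleus with no coda, so it is open.

open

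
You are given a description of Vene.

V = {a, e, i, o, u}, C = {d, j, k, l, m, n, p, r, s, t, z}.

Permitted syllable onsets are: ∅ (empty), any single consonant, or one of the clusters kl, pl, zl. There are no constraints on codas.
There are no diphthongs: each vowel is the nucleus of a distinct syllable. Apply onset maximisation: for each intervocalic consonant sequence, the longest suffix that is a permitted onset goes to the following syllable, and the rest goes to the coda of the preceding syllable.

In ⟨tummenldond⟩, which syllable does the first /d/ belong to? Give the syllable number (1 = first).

3

Nuclei (vowels): u, e, o → 3 syllables.
Between /u/ (V1) and /e/ (V2): /mm/ splits as /m/ + /m/ (/m/ is the longest suffix that is a licit onset).
Between /e/ (V2) and /o/ (V3): /nld/; trying suffixes from longest down, /d/ is the first permitted one, so coda /nl/ | onset /d/.
Putting it together: tum.menl.dond.
The first /d/ is in the onset of syllable 3 (/dond/).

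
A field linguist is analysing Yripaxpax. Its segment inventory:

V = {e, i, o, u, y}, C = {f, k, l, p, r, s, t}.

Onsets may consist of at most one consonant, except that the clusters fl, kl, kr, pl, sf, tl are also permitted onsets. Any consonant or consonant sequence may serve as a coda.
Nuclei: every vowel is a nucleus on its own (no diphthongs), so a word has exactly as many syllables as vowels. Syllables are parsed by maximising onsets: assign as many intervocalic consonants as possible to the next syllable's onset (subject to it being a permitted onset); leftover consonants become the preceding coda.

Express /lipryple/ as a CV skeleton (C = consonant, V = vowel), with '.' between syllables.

The vowels are i, y, e — 3 nuclei, so 3 syllables.
V1 /i/ – V2 /y/: /pr/; trying suffixes from longest down, /r/ is the first permitted one, so coda /p/ | onset /r/.
V2 /y/ – V3 /e/: cluster /pl/ — /pl/ is itself a permitted onset, so the whole cluster goes right; preceding coda = ∅.
Syllabification: lip.ry.ple.
Mapping each syllable to C/V: /lip/ → CVC, /ry/ → CV, /ple/ → CCV.

CVC.CV.CCV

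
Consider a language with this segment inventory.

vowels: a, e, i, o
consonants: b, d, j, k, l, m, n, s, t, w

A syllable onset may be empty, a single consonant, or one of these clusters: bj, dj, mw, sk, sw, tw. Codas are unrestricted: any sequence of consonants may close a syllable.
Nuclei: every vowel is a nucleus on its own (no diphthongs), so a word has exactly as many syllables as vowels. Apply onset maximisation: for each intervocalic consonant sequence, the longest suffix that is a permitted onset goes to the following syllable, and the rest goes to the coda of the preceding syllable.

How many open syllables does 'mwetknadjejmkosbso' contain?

Vowels present: e, a, e, o, o; each is a nucleus, giving 5 syllables.
V1 /e/ – V2 /a/: cluster /tkn/ — the longest permitted-onset suffix is /n/; onset = /n/, preceding coda = /tk/.
V2 /a/ – V3 /e/: cluster /dj/ — /dj/ is itself a permitted onset, so the whole cluster goes right; preceding coda = ∅.
V3 /e/ – V4 /o/: cluster /jmk/ — the longest permitted-onset suffix is /k/; onset = /k/, preceding coda = /jm/.
V4 /o/ – V5 /o/: cluster /sbs/ — the longest permitted-onset suffix is /s/; onset = /s/, preceding coda = /sb/.
Putting it together: mwetk.na.djejm.kosb.so.
Classifying each syllable: /mwetk/ (closed), /na/ (open), /djejm/ (closed), /kosb/ (closed), /so/ (open).
Open syllables: 2.

2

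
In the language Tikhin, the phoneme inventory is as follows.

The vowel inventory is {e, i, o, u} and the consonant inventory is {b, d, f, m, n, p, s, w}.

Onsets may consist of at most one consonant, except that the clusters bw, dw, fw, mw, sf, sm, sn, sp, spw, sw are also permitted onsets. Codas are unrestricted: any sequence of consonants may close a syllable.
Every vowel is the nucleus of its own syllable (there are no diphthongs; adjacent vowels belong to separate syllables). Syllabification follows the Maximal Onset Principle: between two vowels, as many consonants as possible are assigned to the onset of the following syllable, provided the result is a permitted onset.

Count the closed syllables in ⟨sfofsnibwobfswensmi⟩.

Nuclei (vowels): o, i, o, e, i → 5 syllables.
Between /o/ (V1) and /i/ (V2): /fsn/ splits as /f/ + /sn/ (/sn/ is the longest suffix that is a licit onset).
Between /i/ (V2) and /o/ (V3): cluster /bw/ — /bw/ is itself a permitted onset, so the whole cluster goes right; preceding coda = ∅.
Between /o/ (V3) and /e/ (V4): /bfsw/ splits as /bf/ + /sw/ (/sw/ is the longest suffix that is a licit onset).
Between /e/ (V4) and /i/ (V5): /nsm/ splits as /n/ + /sm/ (/sm/ is the longest suffix that is a licit onset).
Putting it together: sfof.sni.bwobf.swen.smi.
Classifying each syllable: /sfof/ (closed), /sni/ (open), /bwobf/ (closed), /swen/ (closed), /smi/ (open).
Closed syllables: 3.

3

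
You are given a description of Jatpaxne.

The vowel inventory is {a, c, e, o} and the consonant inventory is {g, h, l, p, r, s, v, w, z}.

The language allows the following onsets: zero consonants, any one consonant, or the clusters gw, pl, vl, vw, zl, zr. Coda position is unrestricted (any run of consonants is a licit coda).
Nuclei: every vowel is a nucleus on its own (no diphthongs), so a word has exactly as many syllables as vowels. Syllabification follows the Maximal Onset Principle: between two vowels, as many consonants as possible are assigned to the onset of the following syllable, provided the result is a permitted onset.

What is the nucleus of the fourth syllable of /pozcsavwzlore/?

o

Vowels present: o, c, a, o, e; each is a nucleus, giving 5 syllables.
The fourth nucleus (vowel 4 from the left) is /o/.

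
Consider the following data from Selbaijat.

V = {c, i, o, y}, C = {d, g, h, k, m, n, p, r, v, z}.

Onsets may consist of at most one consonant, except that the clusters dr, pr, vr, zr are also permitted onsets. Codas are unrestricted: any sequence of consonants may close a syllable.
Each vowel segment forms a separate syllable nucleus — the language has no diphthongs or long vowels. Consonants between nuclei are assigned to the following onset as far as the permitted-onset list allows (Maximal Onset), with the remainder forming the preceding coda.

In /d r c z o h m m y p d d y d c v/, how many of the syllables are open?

2

Vowels present: c, o, y, y, c; each is a nucleus, giving 5 syllables.
V1 /c/ – V2 /o/: just /z/ — single C goes to the following onset.
V2 /o/ – V3 /y/: cluster /hmm/ — the longest permitted-onset suffix is /m/; onset = /m/, preceding coda = /hm/.
V3 /y/ – V4 /y/: /pdd/ splits as /pd/ + /d/ (/d/ is the longest suffix that is a licit onset).
V4 /y/ – V5 /c/: /d/ is a single consonant, so it becomes the next onset.
Result: drc.zohm.mypd.dy.dcv.
Classifying each syllable: /drc/ (open), /zohm/ (closed), /mypd/ (closed), /dy/ (open), /dcv/ (closed).
Open syllables: 2.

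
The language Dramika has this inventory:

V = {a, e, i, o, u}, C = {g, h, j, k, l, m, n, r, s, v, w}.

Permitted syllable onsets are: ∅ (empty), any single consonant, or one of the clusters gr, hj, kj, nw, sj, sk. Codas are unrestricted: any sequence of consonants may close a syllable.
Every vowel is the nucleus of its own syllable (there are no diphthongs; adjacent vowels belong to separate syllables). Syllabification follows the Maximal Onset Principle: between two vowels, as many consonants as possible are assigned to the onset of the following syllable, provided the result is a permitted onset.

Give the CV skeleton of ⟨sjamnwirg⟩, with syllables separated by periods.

CCVC.CCVCC

Nuclei (vowels): a, i → 2 syllables.
σ1/σ2 boundary: cluster /mnw/ — the longest permitted-onset suffix is /nw/; onset = /nw/, preceding coda = /m/.
Putting it together: sjam.nwirg.
Mapping each syllable to C/V: /sjam/ → CCVC, /nwirg/ → CCVCC.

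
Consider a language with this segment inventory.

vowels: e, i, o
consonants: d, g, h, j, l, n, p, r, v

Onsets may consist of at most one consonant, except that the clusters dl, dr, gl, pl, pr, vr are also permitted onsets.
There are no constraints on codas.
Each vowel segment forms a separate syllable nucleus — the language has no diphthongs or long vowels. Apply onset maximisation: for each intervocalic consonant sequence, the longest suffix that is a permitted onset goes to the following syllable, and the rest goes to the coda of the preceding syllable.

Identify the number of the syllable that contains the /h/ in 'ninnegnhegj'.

Nuclei (vowels): i, e, e → 3 syllables.
σ1/σ2 boundary: /nn/; trying suffixes from longest down, /n/ is the first permitted one, so coda /n/ | onset /n/.
σ2/σ3 boundary: /gnh/ — longest licit onset from the right is /h/, leaving /gn/ as coda.
Syllabification: nin.negn.hegj.
The /h/ is in the onset of syllable 3 (/hegj/).

3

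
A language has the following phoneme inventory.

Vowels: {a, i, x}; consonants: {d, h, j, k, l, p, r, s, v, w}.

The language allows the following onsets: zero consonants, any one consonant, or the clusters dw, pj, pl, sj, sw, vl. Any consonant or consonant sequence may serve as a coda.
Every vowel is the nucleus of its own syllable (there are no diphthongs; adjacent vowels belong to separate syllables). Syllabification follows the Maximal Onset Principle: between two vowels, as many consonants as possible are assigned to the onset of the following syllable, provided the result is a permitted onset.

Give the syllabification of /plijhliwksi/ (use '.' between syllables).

plijh.liwk.si

Vowels present: i, i, i; each is a nucleus, giving 3 syllables.
/i…i/ gap (V1→V2): /jhl/ splits as /jh/ + /l/ (/l/ is the longest suffix that is a licit onset).
/i…i/ gap (V2→V3): cluster /wks/ — the longest permitted-onset suffix is /s/; onset = /s/, preceding coda = /wk/.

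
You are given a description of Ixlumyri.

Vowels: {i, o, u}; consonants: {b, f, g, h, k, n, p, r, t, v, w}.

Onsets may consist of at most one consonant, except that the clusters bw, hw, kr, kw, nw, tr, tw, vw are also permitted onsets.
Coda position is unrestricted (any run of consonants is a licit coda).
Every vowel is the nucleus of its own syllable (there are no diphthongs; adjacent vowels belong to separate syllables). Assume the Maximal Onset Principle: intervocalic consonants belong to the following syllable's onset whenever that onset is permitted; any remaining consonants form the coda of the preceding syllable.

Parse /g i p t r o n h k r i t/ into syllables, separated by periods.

gip.tronh.krit

Nuclei (vowels): i, o, i → 3 syllables.
Between /i/ (V1) and /o/ (V2): /ptr/; trying suffixes from longest down, /tr/ is the first permitted one, so coda /p/ | onset /tr/.
Between /o/ (V2) and /i/ (V3): /nhkr/ — longest licit onset from the right is /kr/, leaving /nh/ as coda.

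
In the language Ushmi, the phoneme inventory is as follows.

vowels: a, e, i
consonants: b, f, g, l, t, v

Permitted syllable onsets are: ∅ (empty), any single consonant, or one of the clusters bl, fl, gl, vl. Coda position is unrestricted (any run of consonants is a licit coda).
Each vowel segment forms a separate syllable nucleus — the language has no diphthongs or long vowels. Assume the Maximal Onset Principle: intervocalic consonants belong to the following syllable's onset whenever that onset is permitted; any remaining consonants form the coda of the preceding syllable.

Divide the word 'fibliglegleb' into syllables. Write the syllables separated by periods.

The vowels are i, i, e, e — 4 nuclei, so 4 syllables.
V1 /i/ – V2 /i/: cluster /bl/ — /bl/ is itself a permitted onset, so the whole cluster goes right; preceding coda = ∅.
V2 /i/ – V3 /e/: /gl/ — entire cluster is a permitted onset → onset /gl/, coda ∅.
V3 /e/ – V4 /e/: cluster /gl/ — /gl/ is itself a permitted onset, so the whole cluster goes right; preceding coda = ∅.

fi.bli.gle.gleb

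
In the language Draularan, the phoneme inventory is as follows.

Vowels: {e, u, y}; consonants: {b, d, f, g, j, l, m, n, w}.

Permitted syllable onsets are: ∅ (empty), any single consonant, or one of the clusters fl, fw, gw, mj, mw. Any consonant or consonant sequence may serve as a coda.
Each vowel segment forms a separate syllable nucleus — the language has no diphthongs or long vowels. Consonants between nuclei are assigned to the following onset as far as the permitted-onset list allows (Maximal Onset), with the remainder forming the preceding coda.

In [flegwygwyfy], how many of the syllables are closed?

0

Nuclei (vowels): e, y, y, y → 4 syllables.
V1 /e/ – V2 /y/: cluster /gw/ — /gw/ is itself a permitted onset, so the whole cluster goes right; preceding coda = ∅.
V2 /y/ – V3 /y/: /gw/ is a licit onset in full, so it all attaches to the next syllable.
V3 /y/ – V4 /y/: /f/ is a single consonant, so it becomes the next onset.
Putting it together: fle.gwy.gwy.fy.
Classifying each syllable: /fle/ (open), /gwy/ (open), /gwy/ (open), /fy/ (open).
Closed syllables: 0.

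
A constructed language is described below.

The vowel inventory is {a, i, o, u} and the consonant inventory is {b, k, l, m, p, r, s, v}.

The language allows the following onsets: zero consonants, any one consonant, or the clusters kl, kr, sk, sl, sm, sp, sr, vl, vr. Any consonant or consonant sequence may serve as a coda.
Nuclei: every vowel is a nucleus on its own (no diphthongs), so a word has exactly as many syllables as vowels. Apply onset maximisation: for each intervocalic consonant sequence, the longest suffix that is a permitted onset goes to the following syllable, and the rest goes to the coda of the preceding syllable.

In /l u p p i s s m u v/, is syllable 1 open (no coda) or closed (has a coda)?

closed

Nuclei (vowels): u, i, u → 3 syllables.
σ1/σ2 boundary: /pp/ — longest licit onset from the right is /p/, leaving /p/ as coda.
σ2/σ3 boundary: /ssm/ splits as /s/ + /sm/ (/sm/ is the longest suffix that is a licit onset).
Putting it together: lup.pis.smuv.
Syllable 1 is /lup/ with coda /p/, so it is closed.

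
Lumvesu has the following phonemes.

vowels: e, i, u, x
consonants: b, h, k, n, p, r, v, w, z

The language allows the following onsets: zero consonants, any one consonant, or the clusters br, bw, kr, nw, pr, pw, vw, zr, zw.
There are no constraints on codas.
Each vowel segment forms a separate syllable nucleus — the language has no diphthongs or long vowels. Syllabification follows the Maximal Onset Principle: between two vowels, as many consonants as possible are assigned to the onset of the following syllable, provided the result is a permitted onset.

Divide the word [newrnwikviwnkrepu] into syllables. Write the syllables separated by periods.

newr.nwik.viwn.kre.pu

The vowels are e, i, i, e, u — 5 nuclei, so 5 syllables.
σ1/σ2 boundary: /wrnw/ splits as /wr/ + /nw/ (/nw/ is the longest suffix that is a licit onset).
σ2/σ3 boundary: /kv/; trying suffixes from longest down, /v/ is the first permitted one, so coda /k/ | onset /v/.
σ3/σ4 boundary: /wnkr/ — longest licit onset from the right is /kr/, leaving /wn/ as coda.
σ4/σ5 boundary: just /p/ — single C goes to the following onset.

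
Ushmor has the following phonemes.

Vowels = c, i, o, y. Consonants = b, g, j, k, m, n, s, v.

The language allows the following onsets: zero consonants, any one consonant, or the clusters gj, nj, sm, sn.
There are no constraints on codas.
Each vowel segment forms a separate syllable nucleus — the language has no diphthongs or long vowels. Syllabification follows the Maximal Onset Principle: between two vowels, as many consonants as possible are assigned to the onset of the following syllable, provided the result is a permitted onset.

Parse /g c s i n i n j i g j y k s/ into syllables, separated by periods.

Nuclei (vowels): c, i, i, i, y → 5 syllables.
Between /c/ (V1) and /i/ (V2): just /s/ — single C goes to the following onset.
Between /i/ (V2) and /i/ (V3): just /n/ — single C goes to the following onset.
Between /i/ (V3) and /i/ (V4): /nj/ — entire cluster is a permitted onset → onset /nj/, coda ∅.
Between /i/ (V4) and /y/ (V5): /gj/ — entire cluster is a permitted onset → onset /gj/, coda ∅.

gc.si.ni.nji.gjyks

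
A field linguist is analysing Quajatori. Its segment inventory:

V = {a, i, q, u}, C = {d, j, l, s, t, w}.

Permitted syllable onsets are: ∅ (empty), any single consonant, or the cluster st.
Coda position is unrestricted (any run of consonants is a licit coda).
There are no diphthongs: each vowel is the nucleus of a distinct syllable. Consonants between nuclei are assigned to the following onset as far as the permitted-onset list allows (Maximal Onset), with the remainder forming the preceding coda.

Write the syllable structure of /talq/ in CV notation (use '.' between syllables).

CV.CV

Nuclei (vowels): a, q → 2 syllables.
/a…q/ gap (V1→V2): just /l/ — single C goes to the following onset.
Result: ta.lq.
Mapping each syllable to C/V: /ta/ → CV, /lq/ → CV.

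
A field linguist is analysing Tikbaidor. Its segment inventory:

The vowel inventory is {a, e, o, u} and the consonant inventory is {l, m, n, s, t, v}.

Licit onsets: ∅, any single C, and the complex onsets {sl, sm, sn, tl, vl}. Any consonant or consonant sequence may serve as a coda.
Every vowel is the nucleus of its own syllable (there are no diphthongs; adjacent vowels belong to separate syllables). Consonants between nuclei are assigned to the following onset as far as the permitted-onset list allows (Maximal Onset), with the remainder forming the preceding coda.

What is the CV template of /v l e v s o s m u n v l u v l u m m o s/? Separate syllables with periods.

Vowels present: e, o, u, u, u, o; each is a nucleus, giving 6 syllables.
Between /e/ (V1) and /o/ (V2): cluster /vs/ — the longest permitted-onset suffix is /s/; onset = /s/, preceding coda = /v/.
Between /o/ (V2) and /u/ (V3): /sm/ is a licit onset in full, so it all attaches to the next syllable.
Between /u/ (V3) and /u/ (V4): /nvl/ — longest licit onset from the right is /vl/, leaving /n/ as coda.
Between /u/ (V4) and /u/ (V5): /vl/ — entire cluster is a permitted onset → onset /vl/, coda ∅.
Between /u/ (V5) and /o/ (V6): /mm/; trying suffixes from longest down, /m/ is the first permitted one, so coda /m/ | onset /m/.
Syllabification: vlev.so.smun.vlu.vlum.mos.
Mapping each syllable to C/V: /vlev/ → CCVC, /so/ → CV, /smun/ → CCVC, /vlu/ → CCV, /vlum/ → CCVC, /mos/ → CVC.

CCVC.CV.CCVC.CCV.CCVC.CVC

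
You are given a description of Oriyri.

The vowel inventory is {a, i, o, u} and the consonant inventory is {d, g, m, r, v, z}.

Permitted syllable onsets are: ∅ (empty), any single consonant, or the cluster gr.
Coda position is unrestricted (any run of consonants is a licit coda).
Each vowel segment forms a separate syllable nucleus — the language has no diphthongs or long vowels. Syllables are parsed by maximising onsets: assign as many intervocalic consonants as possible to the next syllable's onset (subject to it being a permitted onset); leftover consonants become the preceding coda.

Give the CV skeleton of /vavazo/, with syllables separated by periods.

Vowels present: a, a, o; each is a nucleus, giving 3 syllables.
/a…a/ gap (V1→V2): just /v/ — single C goes to the following onset.
/a…o/ gap (V2→V3): just /z/ — single C goes to the following onset.
Result: va.va.zo.
Mapping each syllable to C/V: /va/ → CV, /va/ → CV, /zo/ → CV.

CV.CV.CV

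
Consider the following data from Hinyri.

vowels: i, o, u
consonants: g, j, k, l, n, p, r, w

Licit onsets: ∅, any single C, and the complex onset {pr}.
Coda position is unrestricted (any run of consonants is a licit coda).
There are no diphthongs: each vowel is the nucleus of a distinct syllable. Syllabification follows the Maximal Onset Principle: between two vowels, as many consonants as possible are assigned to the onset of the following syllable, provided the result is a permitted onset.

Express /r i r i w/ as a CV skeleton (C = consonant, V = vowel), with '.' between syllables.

The vowels are i, i — 2 nuclei, so 2 syllables.
V1 /i/ – V2 /i/: /r/ is a single consonant, so it becomes the next onset.
So the parse is ri.riw.
Mapping each syllable to C/V: /ri/ → CV, /riw/ → CVC.

CV.CVC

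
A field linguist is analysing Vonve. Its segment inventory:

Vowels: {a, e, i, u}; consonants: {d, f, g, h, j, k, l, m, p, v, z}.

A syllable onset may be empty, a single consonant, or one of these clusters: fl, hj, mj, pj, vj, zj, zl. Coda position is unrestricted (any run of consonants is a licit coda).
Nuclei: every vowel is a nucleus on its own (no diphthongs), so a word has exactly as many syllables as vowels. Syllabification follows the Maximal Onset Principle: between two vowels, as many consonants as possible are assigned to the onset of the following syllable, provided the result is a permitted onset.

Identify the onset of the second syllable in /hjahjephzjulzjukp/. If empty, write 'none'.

hj

The vowels are a, e, u, u — 4 nuclei, so 4 syllables.
/a…e/ gap (V1→V2): /hj/ — entire cluster is a permitted onset → onset /hj/, coda ∅.
/e…u/ gap (V2→V3): /phzj/; trying suffixes from longest down, /zj/ is the first permitted one, so coda /ph/ | onset /zj/.
/u…u/ gap (V3→V4): /lzj/ — longest licit onset from the right is /zj/, leaving /l/ as coda.
Result: hja.hjeph.zjul.zjukp.
Syllable 2 is /hjeph/: onset /hj/, nucleus /e/, coda /ph/.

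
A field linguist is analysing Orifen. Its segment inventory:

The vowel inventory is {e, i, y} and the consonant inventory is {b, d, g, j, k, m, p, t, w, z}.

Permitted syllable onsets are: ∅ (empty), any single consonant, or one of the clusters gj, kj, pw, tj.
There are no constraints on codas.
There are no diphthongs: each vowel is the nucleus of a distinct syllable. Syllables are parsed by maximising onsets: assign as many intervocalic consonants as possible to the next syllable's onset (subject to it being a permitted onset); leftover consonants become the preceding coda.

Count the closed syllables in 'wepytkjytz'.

2

The vowels are e, y, y — 3 nuclei, so 3 syllables.
σ1/σ2 boundary: /p/ is a single consonant, so it becomes the next onset.
σ2/σ3 boundary: /tkj/; trying suffixes from longest down, /kj/ is the first permitted one, so coda /t/ | onset /kj/.
Putting it together: we.pyt.kjytz.
Classifying each syllable: /we/ (open), /pyt/ (closed), /kjytz/ (closed).
Closed syllables: 2.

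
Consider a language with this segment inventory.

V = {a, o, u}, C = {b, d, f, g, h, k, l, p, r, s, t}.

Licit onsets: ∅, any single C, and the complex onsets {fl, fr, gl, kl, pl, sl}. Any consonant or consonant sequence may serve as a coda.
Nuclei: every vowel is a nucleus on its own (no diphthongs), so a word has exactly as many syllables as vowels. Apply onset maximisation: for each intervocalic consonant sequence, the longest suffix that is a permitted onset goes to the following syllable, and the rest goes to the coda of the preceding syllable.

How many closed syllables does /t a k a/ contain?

Vowels present: a, a; each is a nucleus, giving 2 syllables.
σ1/σ2 boundary: /k/ is a single consonant, so it becomes the next onset.
Result: ta.ka.
Classifying each syllable: /ta/ (open), /ka/ (open).
Closed syllables: 0.

0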